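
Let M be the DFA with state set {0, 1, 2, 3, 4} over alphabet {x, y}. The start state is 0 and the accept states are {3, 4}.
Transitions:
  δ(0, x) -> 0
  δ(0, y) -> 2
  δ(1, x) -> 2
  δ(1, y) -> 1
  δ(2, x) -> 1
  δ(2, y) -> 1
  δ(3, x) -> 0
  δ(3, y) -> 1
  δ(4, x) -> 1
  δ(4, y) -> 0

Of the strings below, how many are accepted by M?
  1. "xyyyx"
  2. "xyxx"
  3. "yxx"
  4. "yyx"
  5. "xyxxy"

0

"xyyyx": rejected
"xyxx": rejected
"yxx": rejected
"yyx": rejected
"xyxxy": rejected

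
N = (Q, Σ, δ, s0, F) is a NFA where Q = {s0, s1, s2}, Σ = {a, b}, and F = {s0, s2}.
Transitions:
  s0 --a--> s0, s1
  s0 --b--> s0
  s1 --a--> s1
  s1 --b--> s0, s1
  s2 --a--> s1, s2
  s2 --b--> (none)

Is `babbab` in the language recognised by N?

Start: {s0}
read b: {s0}
read a: {s0, s1}
read b: {s0, s1}
read b: {s0, s1}
read a: {s0, s1}
read b: {s0, s1}
Reachable ∩ accepting = {s0} — nonempty.

accepted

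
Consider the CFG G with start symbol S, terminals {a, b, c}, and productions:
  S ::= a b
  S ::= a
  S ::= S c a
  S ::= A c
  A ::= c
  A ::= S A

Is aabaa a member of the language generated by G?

no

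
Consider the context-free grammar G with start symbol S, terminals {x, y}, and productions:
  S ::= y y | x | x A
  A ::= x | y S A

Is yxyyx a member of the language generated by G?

no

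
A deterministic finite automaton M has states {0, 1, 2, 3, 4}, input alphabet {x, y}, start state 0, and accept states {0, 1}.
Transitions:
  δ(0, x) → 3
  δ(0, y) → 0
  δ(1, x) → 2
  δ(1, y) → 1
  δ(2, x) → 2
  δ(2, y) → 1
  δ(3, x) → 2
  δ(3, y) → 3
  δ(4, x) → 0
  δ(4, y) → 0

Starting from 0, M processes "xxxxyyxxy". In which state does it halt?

0 --x--> 3
3 --x--> 2
2 --x--> 2
2 --x--> 2
2 --y--> 1
1 --y--> 1
1 --x--> 2
2 --x--> 2
2 --y--> 1

1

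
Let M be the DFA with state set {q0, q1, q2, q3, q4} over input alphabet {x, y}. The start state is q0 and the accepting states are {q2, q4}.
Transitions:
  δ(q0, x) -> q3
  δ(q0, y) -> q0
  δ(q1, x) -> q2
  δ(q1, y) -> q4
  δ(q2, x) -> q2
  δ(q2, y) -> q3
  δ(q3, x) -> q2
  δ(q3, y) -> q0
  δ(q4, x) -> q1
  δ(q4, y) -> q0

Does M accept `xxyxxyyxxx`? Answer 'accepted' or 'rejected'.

accepted

q0 --x--> q3
q3 --x--> q2
q2 --y--> q3
q3 --x--> q2
q2 --x--> q2
q2 --y--> q3
q3 --y--> q0
q0 --x--> q3
q3 --x--> q2
q2 --x--> q2
End in state q2, which is an accepting state.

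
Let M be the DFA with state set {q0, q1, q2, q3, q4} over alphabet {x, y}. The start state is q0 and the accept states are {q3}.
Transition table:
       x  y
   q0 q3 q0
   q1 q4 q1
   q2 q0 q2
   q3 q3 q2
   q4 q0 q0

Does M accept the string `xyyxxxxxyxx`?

q0 --x--> q3
q3 --y--> q2
q2 --y--> q2
q2 --x--> q0
q0 --x--> q3
q3 --x--> q3
q3 --x--> q3
q3 --x--> q3
q3 --y--> q2
q2 --x--> q0
q0 --x--> q3
End in state q3, which is an accepting state.

accepted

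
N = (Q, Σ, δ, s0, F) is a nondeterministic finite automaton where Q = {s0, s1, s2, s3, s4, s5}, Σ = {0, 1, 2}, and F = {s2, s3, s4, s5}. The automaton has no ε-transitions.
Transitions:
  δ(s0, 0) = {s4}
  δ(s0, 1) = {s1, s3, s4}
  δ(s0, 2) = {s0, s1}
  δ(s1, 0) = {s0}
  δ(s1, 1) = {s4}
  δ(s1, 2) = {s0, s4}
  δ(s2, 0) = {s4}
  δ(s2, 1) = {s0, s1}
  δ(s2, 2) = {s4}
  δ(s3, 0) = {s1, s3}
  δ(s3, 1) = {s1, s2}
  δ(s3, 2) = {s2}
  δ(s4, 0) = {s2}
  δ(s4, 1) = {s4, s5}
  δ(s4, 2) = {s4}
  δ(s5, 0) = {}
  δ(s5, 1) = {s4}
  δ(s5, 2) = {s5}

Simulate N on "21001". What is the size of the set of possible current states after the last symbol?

Start: {s0}
read 2: {s0, s1}
read 1: {s1, s3, s4}
read 0: {s0, s1, s2, s3}
read 0: {s0, s1, s3, s4}
read 1: {s1, s2, s3, s4, s5}
Final reachable set {s1, s2, s3, s4, s5} has 5 states.

5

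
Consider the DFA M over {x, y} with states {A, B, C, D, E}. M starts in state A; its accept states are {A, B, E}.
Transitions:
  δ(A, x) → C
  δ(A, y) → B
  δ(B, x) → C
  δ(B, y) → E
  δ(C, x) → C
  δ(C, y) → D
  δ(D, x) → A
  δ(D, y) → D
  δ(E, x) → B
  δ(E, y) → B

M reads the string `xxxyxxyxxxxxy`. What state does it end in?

D

A --x--> C
C --x--> C
C --x--> C
C --y--> D
D --x--> A
A --x--> C
C --y--> D
D --x--> A
A --x--> C
C --x--> C
C --x--> C
C --x--> C
C --y--> D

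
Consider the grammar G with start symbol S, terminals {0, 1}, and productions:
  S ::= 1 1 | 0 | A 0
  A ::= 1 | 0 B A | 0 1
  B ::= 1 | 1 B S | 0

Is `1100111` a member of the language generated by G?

no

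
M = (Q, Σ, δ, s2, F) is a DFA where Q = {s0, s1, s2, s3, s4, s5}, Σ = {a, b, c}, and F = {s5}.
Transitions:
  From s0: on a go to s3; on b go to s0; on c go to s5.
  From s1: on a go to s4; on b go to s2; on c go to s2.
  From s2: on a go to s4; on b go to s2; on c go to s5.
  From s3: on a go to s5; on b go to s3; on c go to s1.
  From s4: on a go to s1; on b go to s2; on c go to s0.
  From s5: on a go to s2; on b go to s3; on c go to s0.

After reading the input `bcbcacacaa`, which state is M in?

s2 --b--> s2
s2 --c--> s5
s5 --b--> s3
s3 --c--> s1
s1 --a--> s4
s4 --c--> s0
s0 --a--> s3
s3 --c--> s1
s1 --a--> s4
s4 --a--> s1

s1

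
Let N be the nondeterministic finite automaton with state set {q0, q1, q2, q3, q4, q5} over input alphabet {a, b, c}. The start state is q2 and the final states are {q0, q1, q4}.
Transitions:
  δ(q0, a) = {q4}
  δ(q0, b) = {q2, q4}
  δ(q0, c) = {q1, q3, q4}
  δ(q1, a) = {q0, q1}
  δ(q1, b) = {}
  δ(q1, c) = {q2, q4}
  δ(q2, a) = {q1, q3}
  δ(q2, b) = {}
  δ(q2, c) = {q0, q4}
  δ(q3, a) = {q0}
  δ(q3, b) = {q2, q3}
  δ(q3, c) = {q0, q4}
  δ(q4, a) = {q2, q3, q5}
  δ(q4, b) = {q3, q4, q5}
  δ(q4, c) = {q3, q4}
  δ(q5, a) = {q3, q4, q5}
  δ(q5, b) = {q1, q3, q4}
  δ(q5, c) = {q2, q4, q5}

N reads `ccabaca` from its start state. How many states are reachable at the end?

6

Start: {q2}
read c: {q0, q4}
read c: {q1, q3, q4}
read a: {q0, q1, q2, q3, q5}
read b: {q1, q2, q3, q4}
read a: {q0, q1, q2, q3, q5}
read c: {q0, q1, q2, q3, q4, q5}
read a: {q0, q1, q2, q3, q4, q5}
Final reachable set {q0, q1, q2, q3, q4, q5} has 6 states.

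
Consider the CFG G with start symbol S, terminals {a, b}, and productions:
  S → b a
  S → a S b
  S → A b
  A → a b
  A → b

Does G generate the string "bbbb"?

no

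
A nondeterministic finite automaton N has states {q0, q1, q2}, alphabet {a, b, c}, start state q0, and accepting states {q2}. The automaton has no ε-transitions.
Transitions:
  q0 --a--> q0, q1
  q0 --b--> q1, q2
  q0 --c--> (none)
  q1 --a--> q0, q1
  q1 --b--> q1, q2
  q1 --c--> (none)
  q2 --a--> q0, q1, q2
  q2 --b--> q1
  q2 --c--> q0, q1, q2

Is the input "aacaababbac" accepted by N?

Start: {q0}
read a: {q0, q1}
read a: {q0, q1}
read c: {}
The reachable set is empty and stays empty for the remaining 8 symbols.
Reachable ∩ accepting = {} — empty.

rejected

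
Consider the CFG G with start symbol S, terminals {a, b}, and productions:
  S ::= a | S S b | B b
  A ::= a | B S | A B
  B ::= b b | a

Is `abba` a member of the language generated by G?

no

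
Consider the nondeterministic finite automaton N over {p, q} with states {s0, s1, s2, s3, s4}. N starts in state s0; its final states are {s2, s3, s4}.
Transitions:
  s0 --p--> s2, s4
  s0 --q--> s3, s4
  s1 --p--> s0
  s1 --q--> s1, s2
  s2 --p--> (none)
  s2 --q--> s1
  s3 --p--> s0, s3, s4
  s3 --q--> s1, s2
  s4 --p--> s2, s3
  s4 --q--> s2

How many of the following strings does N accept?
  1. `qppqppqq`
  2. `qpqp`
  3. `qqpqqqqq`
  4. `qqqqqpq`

4

`qppqppqq`: accepted
`qpqp`: accepted
`qqpqqqqq`: accepted
`qqqqqpq`: accepted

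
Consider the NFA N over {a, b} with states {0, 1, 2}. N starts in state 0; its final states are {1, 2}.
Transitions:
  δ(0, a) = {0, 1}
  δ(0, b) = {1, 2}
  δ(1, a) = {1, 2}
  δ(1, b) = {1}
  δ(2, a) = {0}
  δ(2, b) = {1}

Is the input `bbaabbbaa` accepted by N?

accepted

Start: {0}
read b: {1, 2}
read b: {1}
read a: {1, 2}
read a: {0, 1, 2}
read b: {1, 2}
read b: {1}
read b: {1}
read a: {1, 2}
read a: {0, 1, 2}
Reachable ∩ accepting = {1, 2} — nonempty.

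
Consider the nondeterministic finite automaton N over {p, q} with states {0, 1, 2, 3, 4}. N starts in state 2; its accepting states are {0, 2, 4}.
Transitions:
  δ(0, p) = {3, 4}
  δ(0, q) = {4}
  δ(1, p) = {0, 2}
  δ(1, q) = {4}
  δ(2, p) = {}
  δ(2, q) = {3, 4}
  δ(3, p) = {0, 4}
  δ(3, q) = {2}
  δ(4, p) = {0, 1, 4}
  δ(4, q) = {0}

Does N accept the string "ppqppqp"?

Start: {2}
read p: {}
The reachable set is empty and stays empty for the remaining 6 symbols.
Reachable ∩ accepting = {} — empty.

rejected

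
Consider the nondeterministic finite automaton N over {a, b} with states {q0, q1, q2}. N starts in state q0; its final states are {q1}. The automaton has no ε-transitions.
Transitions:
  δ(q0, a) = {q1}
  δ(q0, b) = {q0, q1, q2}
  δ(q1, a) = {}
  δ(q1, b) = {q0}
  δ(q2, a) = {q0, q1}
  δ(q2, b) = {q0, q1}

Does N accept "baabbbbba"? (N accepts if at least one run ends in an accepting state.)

Start: {q0}
read b: {q0, q1, q2}
read a: {q0, q1}
read a: {q1}
read b: {q0}
read b: {q0, q1, q2}
read b: {q0, q1, q2}
read b: {q0, q1, q2}
read b: {q0, q1, q2}
read a: {q0, q1}
Reachable ∩ accepting = {q1} — nonempty.

accepted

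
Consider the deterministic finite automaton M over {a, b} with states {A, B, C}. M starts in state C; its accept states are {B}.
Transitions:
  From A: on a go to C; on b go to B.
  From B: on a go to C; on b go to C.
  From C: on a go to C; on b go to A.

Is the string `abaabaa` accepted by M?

rejected

C --a--> C
C --b--> A
A --a--> C
C --a--> C
C --b--> A
A --a--> C
C --a--> C
End in state C, which is not an accepting state.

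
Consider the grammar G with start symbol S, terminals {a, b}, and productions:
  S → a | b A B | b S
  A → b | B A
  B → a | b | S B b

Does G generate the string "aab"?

no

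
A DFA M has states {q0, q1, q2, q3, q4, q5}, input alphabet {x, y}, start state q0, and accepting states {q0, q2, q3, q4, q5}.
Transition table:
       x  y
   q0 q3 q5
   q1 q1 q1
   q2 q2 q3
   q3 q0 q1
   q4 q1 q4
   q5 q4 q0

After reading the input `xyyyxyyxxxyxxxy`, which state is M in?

q1

q0 --x--> q3
q3 --y--> q1
q1 --y--> q1
q1 --y--> q1
q1 --x--> q1
q1 --y--> q1
q1 --y--> q1
q1 --x--> q1
q1 --x--> q1
q1 --x--> q1
q1 --y--> q1
q1 --x--> q1
q1 --x--> q1
q1 --x--> q1
q1 --y--> q1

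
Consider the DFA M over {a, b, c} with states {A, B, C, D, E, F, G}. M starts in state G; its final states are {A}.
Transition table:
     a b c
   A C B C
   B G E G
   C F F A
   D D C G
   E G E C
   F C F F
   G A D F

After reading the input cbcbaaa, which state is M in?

C

G --c--> F
F --b--> F
F --c--> F
F --b--> F
F --a--> C
C --a--> F
F --a--> C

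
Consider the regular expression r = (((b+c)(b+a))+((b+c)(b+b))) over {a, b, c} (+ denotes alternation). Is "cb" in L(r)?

yes

The left alternative ((b+c)(b+a)) matches cb.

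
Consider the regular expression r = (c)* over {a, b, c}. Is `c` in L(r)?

yes

Split into 1 piece c; each matches c.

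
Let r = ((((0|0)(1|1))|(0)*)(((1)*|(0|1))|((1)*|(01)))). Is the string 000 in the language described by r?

yes

Split as 00·0: (((0|0)(1|1))|(0)*) matches 00 and (((1)*|(0|1))|((1)*|(01))) matches 0.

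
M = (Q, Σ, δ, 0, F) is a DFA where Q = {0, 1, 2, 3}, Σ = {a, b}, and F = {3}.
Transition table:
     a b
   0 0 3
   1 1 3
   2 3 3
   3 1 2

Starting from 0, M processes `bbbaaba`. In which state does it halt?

1

0 --b--> 3
3 --b--> 2
2 --b--> 3
3 --a--> 1
1 --a--> 1
1 --b--> 3
3 --a--> 1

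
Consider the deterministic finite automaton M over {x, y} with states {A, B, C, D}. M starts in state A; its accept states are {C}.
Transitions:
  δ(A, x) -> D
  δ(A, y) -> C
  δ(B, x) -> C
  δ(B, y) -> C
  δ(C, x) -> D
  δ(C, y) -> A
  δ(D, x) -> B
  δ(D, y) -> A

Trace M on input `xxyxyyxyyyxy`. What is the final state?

A

A --x--> D
D --x--> B
B --y--> C
C --x--> D
D --y--> A
A --y--> C
C --x--> D
D --y--> A
A --y--> C
C --y--> A
A --x--> D
D --y--> A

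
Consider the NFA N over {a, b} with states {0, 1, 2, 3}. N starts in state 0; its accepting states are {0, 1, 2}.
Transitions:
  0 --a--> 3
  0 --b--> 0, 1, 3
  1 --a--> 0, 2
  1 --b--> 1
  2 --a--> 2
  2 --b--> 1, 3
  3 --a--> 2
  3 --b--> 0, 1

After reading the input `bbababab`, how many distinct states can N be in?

Start: {0}
read b: {0, 1, 3}
read b: {0, 1, 3}
read a: {0, 2, 3}
read b: {0, 1, 3}
read a: {0, 2, 3}
read b: {0, 1, 3}
read a: {0, 2, 3}
read b: {0, 1, 3}
Final reachable set {0, 1, 3} has 3 states.

3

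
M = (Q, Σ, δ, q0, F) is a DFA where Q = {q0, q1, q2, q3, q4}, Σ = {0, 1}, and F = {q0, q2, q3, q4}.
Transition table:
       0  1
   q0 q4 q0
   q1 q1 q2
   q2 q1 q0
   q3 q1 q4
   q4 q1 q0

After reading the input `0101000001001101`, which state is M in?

q0

q0 --0--> q4
q4 --1--> q0
q0 --0--> q4
q4 --1--> q0
q0 --0--> q4
q4 --0--> q1
q1 --0--> q1
q1 --0--> q1
q1 --0--> q1
q1 --1--> q2
q2 --0--> q1
q1 --0--> q1
q1 --1--> q2
q2 --1--> q0
q0 --0--> q4
q4 --1--> q0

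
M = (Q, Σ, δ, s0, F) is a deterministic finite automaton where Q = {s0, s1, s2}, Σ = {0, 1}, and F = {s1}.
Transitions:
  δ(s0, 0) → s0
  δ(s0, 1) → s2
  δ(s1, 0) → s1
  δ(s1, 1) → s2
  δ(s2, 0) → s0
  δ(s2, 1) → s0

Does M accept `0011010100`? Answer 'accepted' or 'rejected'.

s0 --0--> s0
s0 --0--> s0
s0 --1--> s2
s2 --1--> s0
s0 --0--> s0
s0 --1--> s2
s2 --0--> s0
s0 --1--> s2
s2 --0--> s0
s0 --0--> s0
End in state s0, which is not an accepting state.

rejected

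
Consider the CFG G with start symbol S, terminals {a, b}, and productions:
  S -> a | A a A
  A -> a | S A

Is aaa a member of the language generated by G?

yes

S ⇒ AaA ⇒ aaA ⇒ aaa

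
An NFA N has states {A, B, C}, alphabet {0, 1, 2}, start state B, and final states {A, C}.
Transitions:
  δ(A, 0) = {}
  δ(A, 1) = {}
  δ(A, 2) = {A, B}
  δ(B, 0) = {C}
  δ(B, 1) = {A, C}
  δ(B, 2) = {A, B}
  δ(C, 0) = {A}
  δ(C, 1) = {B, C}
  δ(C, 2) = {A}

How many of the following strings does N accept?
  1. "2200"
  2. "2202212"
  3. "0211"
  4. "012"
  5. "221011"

3

"2200": accepted
"2202212": accepted
"0211": rejected
"012": accepted
"221011": rejected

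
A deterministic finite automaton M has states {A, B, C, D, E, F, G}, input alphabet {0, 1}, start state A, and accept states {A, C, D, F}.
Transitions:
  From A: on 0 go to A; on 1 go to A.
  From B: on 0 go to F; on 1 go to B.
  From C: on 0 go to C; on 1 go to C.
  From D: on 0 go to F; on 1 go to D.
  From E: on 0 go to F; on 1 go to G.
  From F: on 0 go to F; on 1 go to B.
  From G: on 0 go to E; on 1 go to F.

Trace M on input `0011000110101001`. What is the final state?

A

A --0--> A
A --0--> A
A --1--> A
A --1--> A
A --0--> A
A --0--> A
A --0--> A
A --1--> A
A --1--> A
A --0--> A
A --1--> A
A --0--> A
A --1--> A
A --0--> A
A --0--> A
A --1--> A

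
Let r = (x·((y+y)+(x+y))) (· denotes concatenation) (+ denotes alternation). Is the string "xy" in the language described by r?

Split as x·y: x matches x and ((y+y)+(x+y)) matches y.

yes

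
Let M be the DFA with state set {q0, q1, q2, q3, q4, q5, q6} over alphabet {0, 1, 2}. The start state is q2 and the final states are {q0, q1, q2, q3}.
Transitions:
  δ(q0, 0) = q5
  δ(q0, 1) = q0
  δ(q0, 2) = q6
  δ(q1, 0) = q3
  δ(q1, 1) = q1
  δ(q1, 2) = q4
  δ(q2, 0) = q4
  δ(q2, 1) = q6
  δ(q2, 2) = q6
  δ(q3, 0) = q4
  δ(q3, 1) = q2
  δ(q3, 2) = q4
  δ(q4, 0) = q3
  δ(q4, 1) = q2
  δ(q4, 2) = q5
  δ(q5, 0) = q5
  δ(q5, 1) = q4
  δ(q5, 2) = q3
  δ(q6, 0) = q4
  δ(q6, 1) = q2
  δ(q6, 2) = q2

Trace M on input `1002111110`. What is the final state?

q4

q2 --1--> q6
q6 --0--> q4
q4 --0--> q3
q3 --2--> q4
q4 --1--> q2
q2 --1--> q6
q6 --1--> q2
q2 --1--> q6
q6 --1--> q2
q2 --0--> q4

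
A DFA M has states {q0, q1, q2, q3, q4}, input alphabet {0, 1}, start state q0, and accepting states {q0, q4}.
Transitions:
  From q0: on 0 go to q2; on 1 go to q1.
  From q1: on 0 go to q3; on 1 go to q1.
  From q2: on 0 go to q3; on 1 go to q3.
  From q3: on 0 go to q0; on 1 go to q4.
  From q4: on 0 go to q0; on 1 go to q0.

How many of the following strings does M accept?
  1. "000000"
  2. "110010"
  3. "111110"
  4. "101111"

"000000": accepted
"110010": rejected
"111110": rejected
"101111": rejected

1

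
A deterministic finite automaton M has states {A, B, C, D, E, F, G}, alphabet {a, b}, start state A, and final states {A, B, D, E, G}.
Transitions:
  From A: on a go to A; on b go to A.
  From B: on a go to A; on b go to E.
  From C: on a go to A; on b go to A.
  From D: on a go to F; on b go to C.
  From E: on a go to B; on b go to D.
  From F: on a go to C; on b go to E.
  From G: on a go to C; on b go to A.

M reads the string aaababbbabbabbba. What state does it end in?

A --a--> A
A --a--> A
A --a--> A
A --b--> A
A --a--> A
A --b--> A
A --b--> A
A --b--> A
A --a--> A
A --b--> A
A --b--> A
A --a--> A
A --b--> A
A --b--> A
A --b--> A
A --a--> A

A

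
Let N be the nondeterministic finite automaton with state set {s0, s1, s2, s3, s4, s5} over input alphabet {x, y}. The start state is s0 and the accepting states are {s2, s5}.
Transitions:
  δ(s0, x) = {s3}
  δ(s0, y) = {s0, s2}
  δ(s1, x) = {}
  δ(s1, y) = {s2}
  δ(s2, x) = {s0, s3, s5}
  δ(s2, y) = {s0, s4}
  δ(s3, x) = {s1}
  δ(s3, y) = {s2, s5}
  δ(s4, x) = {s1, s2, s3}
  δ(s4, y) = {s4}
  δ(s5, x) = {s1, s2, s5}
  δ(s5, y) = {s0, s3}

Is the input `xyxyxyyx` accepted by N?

Start: {s0}
read x: {s3}
read y: {s2, s5}
read x: {s0, s1, s2, s3, s5}
read y: {s0, s2, s3, s4, s5}
read x: {s0, s1, s2, s3, s5}
read y: {s0, s2, s3, s4, s5}
read y: {s0, s2, s3, s4, s5}
read x: {s0, s1, s2, s3, s5}
Reachable ∩ accepting = {s2, s5} — nonempty.

accepted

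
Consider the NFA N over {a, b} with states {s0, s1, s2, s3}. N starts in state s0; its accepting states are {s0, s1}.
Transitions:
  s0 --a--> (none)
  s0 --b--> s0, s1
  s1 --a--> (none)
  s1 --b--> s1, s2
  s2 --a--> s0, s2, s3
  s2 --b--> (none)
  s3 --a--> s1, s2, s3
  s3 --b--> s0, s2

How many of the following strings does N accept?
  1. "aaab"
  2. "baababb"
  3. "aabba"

0

"aaab": rejected
"baababb": rejected
"aabba": rejected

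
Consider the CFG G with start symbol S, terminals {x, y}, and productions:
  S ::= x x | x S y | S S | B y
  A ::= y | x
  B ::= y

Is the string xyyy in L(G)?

yes

S ⇒ xSy ⇒ xByy ⇒ xyyy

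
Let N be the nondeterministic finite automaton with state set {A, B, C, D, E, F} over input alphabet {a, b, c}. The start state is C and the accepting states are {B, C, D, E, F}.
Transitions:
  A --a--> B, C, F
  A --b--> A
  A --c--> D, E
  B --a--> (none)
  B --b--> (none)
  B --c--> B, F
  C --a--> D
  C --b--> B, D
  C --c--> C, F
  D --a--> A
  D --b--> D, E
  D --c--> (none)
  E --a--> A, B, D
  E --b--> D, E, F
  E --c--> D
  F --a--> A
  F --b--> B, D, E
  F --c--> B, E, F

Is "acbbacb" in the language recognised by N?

Start: {C}
read a: {D}
read c: {}
The reachable set is empty and stays empty for the remaining 5 symbols.
Reachable ∩ accepting = {} — empty.

rejected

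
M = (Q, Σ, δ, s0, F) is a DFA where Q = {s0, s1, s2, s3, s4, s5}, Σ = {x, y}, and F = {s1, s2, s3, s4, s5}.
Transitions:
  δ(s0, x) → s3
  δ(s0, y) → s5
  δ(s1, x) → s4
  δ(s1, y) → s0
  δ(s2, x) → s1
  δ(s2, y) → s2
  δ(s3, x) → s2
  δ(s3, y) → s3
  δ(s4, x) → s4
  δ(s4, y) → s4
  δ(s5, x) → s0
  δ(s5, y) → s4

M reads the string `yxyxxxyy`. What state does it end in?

s0 --y--> s5
s5 --x--> s0
s0 --y--> s5
s5 --x--> s0
s0 --x--> s3
s3 --x--> s2
s2 --y--> s2
s2 --y--> s2

s2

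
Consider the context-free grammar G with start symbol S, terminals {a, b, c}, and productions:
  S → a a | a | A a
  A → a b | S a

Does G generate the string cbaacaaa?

no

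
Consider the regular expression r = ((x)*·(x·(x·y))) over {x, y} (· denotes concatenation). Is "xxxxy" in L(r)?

yes

Split as xx·xxy: (x)* matches xx and (x·(x·y)) matches xxy.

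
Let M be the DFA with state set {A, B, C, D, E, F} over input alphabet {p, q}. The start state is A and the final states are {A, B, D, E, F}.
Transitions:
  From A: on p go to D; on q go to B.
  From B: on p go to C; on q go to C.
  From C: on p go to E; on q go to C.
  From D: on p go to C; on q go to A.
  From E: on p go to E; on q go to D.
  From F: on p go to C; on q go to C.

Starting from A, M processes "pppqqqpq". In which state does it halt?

C

A --p--> D
D --p--> C
C --p--> E
E --q--> D
D --q--> A
A --q--> B
B --p--> C
C --q--> C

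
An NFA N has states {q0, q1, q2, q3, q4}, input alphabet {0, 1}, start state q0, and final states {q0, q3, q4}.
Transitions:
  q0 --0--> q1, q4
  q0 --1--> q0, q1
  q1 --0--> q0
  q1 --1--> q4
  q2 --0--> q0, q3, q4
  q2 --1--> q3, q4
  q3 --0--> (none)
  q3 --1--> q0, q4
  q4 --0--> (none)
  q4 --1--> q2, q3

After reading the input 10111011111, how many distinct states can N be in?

Start: {q0}
read 1: {q0, q1}
read 0: {q0, q1, q4}
read 1: {q0, q1, q2, q3, q4}
read 1: {q0, q1, q2, q3, q4}
read 1: {q0, q1, q2, q3, q4}
read 0: {q0, q1, q3, q4}
read 1: {q0, q1, q2, q3, q4}
read 1: {q0, q1, q2, q3, q4}
read 1: {q0, q1, q2, q3, q4}
read 1: {q0, q1, q2, q3, q4}
read 1: {q0, q1, q2, q3, q4}
Final reachable set {q0, q1, q2, q3, q4} has 5 states.

5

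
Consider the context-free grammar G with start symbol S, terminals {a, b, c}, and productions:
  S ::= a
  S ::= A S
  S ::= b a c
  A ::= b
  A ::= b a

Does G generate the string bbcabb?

no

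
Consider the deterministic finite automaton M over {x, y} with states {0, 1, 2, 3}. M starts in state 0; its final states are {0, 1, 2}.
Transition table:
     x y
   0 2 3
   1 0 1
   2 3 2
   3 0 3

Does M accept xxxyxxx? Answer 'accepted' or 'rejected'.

0 --x--> 2
2 --x--> 3
3 --x--> 0
0 --y--> 3
3 --x--> 0
0 --x--> 2
2 --x--> 3
End in state 3, which is not an accepting state.

rejected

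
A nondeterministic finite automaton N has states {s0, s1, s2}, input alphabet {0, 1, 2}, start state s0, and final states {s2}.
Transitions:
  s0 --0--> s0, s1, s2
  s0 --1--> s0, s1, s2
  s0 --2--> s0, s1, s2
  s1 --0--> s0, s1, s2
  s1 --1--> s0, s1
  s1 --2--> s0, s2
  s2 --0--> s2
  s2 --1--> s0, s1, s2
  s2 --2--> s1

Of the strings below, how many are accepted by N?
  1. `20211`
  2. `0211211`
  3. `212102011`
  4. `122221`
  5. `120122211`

5

`20211`: accepted
`0211211`: accepted
`212102011`: accepted
`122221`: accepted
`120122211`: accepted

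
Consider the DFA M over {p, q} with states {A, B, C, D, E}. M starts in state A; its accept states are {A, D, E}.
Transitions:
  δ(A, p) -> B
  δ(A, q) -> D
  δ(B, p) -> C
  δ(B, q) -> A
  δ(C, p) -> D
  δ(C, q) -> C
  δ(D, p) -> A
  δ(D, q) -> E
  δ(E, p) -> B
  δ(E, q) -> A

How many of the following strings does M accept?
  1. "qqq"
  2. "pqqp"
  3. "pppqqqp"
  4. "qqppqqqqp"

4

"qqq": accepted
"pqqp": accepted
"pppqqqp": accepted
"qqppqqqqp": accepted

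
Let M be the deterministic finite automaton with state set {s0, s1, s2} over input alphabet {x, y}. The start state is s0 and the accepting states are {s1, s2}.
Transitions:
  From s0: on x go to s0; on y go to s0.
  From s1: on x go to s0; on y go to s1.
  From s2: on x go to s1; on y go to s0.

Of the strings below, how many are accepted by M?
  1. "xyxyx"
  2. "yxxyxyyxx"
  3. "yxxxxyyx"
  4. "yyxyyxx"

0

"xyxyx": rejected
"yxxyxyyxx": rejected
"yxxxxyyx": rejected
"yyxyyxx": rejected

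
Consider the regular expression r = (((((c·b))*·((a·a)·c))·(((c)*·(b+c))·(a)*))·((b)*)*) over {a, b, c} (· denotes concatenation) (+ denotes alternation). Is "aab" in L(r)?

No split of aab into u·v has ((((c·b))*·((a·a)·c))·(((c)*·(b+c))·(a)*)) matching u and ((b)*)* matching v.

no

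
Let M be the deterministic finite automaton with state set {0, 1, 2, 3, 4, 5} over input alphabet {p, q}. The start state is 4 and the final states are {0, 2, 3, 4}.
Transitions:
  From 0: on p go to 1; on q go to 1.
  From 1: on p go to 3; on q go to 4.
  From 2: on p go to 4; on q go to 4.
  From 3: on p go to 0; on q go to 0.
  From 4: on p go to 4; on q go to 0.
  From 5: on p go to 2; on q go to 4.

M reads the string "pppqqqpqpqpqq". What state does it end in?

1

4 --p--> 4
4 --p--> 4
4 --p--> 4
4 --q--> 0
0 --q--> 1
1 --q--> 4
4 --p--> 4
4 --q--> 0
0 --p--> 1
1 --q--> 4
4 --p--> 4
4 --q--> 0
0 --q--> 1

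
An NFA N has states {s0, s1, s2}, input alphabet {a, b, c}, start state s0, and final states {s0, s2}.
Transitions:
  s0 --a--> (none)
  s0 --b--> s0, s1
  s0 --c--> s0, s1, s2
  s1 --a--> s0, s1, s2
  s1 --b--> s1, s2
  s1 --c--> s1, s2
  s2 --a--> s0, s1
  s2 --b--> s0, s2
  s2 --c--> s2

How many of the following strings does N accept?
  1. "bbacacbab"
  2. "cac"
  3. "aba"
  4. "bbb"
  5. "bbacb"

4

"bbacacbab": accepted
"cac": accepted
"aba": rejected
"bbb": accepted
"bbacb": accepted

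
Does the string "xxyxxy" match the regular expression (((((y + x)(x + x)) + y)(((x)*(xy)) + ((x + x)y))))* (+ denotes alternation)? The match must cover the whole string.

no

xxyxxy cannot be split into zero or more pieces each matching ((((y+x)(x+x))+y)(((x)*(xy))+((x+x)y))).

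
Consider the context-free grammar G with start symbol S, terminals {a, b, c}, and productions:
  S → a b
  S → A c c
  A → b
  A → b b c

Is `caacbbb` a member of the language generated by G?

no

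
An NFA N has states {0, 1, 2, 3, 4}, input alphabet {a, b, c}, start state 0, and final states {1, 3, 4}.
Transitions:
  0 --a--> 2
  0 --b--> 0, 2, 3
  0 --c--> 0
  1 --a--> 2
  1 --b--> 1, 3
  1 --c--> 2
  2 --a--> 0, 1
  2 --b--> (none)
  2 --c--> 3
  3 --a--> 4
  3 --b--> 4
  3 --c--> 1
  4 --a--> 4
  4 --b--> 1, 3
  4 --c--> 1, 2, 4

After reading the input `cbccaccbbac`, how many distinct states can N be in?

5

Start: {0}
read c: {0}
read b: {0, 2, 3}
read c: {0, 1, 3}
read c: {0, 1, 2}
read a: {0, 1, 2}
read c: {0, 2, 3}
read c: {0, 1, 3}
read b: {0, 1, 2, 3, 4}
read b: {0, 1, 2, 3, 4}
read a: {0, 1, 2, 4}
read c: {0, 1, 2, 3, 4}
Final reachable set {0, 1, 2, 3, 4} has 5 states.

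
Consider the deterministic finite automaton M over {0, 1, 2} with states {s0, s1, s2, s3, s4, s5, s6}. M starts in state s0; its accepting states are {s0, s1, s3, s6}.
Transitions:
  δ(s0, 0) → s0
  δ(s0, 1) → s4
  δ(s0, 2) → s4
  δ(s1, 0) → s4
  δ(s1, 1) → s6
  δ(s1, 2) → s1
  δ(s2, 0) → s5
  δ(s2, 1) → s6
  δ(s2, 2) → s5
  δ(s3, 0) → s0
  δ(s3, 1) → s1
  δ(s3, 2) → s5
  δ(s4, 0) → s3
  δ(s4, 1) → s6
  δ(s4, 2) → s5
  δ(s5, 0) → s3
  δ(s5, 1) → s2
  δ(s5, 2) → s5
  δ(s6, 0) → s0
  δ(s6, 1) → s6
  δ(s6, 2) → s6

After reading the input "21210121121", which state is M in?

s6

s0 --2--> s4
s4 --1--> s6
s6 --2--> s6
s6 --1--> s6
s6 --0--> s0
s0 --1--> s4
s4 --2--> s5
s5 --1--> s2
s2 --1--> s6
s6 --2--> s6
s6 --1--> s6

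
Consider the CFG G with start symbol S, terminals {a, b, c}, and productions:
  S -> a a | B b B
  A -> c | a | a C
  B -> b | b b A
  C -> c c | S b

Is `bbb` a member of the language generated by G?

S ⇒ BbB ⇒ bbB ⇒ bbb

yes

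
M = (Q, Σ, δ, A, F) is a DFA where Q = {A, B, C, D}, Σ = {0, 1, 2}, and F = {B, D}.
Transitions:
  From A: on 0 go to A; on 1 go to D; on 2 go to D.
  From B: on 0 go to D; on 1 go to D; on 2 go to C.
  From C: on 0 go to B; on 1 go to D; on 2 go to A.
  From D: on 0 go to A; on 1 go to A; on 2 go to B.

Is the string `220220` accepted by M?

accepted

A --2--> D
D --2--> B
B --0--> D
D --2--> B
B --2--> C
C --0--> B
End in state B, which is an accepting state.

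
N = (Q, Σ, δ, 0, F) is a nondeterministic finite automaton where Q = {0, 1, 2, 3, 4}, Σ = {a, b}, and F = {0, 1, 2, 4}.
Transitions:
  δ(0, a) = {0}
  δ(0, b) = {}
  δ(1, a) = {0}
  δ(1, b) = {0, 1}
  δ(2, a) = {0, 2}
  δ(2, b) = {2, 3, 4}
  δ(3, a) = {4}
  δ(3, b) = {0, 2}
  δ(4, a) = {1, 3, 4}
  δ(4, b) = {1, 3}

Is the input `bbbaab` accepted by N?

Start: {0}
read b: {}
The reachable set is empty and stays empty for the remaining 5 symbols.
Reachable ∩ accepting = {} — empty.

rejected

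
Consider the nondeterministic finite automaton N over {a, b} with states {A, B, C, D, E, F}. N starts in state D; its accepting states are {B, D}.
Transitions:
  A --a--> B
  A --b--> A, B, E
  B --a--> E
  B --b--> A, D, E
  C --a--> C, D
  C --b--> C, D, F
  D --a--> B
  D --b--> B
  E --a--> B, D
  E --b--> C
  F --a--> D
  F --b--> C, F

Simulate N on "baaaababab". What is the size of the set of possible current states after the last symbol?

6

Start: {D}
read b: {B}
read a: {E}
read a: {B, D}
read a: {B, E}
read a: {B, D, E}
read b: {A, B, C, D, E}
read a: {B, C, D, E}
read b: {A, B, C, D, E, F}
read a: {B, C, D, E}
read b: {A, B, C, D, E, F}
Final reachable set {A, B, C, D, E, F} has 6 states.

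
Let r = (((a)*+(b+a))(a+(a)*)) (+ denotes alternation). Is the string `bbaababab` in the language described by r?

No split of bbaababab into u·v has ((a)*+(b+a)) matching u and (a+(a)*) matching v.

no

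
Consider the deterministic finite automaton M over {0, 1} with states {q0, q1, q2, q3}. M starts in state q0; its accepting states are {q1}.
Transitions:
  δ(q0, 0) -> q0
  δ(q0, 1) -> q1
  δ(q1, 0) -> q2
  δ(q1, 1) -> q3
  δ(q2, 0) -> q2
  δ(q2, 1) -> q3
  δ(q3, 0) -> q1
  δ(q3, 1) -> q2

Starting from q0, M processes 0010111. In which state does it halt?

q0 --0--> q0
q0 --0--> q0
q0 --1--> q1
q1 --0--> q2
q2 --1--> q3
q3 --1--> q2
q2 --1--> q3

q3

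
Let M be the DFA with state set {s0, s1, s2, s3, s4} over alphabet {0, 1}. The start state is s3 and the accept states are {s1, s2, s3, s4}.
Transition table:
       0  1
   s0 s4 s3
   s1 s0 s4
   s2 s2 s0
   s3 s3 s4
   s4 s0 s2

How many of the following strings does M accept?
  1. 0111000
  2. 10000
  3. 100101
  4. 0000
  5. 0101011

0111000: accepted
10000: accepted
100101: rejected
0000: accepted
0101011: accepted

4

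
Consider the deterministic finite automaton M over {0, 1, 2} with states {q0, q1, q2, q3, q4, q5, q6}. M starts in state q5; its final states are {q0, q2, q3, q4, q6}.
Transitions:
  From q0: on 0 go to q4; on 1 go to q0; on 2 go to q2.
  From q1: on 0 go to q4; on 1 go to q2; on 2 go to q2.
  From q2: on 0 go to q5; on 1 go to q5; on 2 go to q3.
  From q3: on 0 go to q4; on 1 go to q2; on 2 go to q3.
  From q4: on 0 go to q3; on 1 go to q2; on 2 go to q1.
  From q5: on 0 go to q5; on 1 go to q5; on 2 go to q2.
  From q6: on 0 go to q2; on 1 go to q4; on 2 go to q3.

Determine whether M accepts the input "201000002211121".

rejected

q5 --2--> q2
q2 --0--> q5
q5 --1--> q5
q5 --0--> q5
q5 --0--> q5
q5 --0--> q5
q5 --0--> q5
q5 --0--> q5
q5 --2--> q2
q2 --2--> q3
q3 --1--> q2
q2 --1--> q5
q5 --1--> q5
q5 --2--> q2
q2 --1--> q5
End in state q5, which is not an accepting state.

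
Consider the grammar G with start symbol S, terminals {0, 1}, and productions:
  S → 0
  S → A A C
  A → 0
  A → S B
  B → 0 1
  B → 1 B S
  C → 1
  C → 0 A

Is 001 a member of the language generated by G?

S ⇒ AAC ⇒ 0AC ⇒ 00C ⇒ 001

yes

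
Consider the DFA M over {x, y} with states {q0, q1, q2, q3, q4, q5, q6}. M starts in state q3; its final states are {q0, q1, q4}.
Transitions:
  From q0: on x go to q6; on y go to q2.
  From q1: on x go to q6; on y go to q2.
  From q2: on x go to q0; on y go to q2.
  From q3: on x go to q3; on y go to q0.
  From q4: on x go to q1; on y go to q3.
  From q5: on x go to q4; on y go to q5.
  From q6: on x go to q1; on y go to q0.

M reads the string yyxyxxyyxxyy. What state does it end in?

q3 --y--> q0
q0 --y--> q2
q2 --x--> q0
q0 --y--> q2
q2 --x--> q0
q0 --x--> q6
q6 --y--> q0
q0 --y--> q2
q2 --x--> q0
q0 --x--> q6
q6 --y--> q0
q0 --y--> q2

q2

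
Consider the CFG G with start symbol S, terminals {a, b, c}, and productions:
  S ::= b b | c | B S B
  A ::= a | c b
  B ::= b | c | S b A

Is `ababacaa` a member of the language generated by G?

no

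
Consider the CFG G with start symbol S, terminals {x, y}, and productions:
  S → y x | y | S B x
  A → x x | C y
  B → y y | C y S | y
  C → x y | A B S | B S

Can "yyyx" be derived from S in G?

yes

S ⇒ SBx ⇒ yBx ⇒ yyyx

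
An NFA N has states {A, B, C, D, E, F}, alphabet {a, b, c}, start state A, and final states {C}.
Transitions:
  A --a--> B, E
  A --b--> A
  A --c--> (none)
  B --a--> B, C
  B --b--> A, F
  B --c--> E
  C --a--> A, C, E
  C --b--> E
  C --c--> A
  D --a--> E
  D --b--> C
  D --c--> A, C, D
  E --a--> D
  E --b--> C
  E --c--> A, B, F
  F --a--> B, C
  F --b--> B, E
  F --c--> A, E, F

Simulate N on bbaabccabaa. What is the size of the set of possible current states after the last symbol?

5

Start: {A}
read b: {A}
read b: {A}
read a: {B, E}
read a: {B, C, D}
read b: {A, C, E, F}
read c: {A, B, E, F}
read c: {A, B, E, F}
read a: {B, C, D, E}
read b: {A, C, E, F}
read a: {A, B, C, D, E}
read a: {A, B, C, D, E}
Final reachable set {A, B, C, D, E} has 5 states.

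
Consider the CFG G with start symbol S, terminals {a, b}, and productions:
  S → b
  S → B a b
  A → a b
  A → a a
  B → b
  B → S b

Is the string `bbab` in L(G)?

S ⇒ Bab ⇒ Sbab ⇒ bbab

yes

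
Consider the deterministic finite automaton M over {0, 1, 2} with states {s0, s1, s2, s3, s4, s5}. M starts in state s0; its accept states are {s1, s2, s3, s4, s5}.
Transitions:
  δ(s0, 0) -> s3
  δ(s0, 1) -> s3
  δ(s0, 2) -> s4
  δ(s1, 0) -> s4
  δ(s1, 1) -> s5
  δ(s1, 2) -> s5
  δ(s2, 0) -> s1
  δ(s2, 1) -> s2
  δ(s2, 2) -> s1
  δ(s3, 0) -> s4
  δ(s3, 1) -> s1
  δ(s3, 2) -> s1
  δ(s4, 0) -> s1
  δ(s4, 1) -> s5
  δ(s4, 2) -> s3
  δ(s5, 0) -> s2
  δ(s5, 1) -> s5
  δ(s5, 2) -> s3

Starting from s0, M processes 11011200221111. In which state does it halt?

s0 --1--> s3
s3 --1--> s1
s1 --0--> s4
s4 --1--> s5
s5 --1--> s5
s5 --2--> s3
s3 --0--> s4
s4 --0--> s1
s1 --2--> s5
s5 --2--> s3
s3 --1--> s1
s1 --1--> s5
s5 --1--> s5
s5 --1--> s5

s5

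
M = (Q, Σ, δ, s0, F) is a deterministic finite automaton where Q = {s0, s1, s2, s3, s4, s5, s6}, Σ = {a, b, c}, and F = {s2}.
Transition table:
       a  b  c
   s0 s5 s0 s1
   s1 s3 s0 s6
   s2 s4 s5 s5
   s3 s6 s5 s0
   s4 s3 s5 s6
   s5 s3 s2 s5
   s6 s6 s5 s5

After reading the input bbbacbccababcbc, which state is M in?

s0 --b--> s0
s0 --b--> s0
s0 --b--> s0
s0 --a--> s5
s5 --c--> s5
s5 --b--> s2
s2 --c--> s5
s5 --c--> s5
s5 --a--> s3
s3 --b--> s5
s5 --a--> s3
s3 --b--> s5
s5 --c--> s5
s5 --b--> s2
s2 --c--> s5

s5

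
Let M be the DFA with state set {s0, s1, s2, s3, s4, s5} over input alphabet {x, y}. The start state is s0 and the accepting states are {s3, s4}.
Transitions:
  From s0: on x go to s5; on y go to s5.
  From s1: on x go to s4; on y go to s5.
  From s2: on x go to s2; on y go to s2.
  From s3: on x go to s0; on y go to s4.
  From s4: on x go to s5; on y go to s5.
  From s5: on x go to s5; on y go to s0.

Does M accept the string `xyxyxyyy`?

rejected

s0 --x--> s5
s5 --y--> s0
s0 --x--> s5
s5 --y--> s0
s0 --x--> s5
s5 --y--> s0
s0 --y--> s5
s5 --y--> s0
End in state s0, which is not an accepting state.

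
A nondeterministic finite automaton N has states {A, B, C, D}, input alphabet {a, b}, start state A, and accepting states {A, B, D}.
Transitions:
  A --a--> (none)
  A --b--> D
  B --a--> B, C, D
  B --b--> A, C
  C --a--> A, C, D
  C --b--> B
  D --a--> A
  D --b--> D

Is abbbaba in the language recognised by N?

rejected

Start: {A}
read a: {}
The reachable set is empty and stays empty for the remaining 6 symbols.
Reachable ∩ accepting = {} — empty.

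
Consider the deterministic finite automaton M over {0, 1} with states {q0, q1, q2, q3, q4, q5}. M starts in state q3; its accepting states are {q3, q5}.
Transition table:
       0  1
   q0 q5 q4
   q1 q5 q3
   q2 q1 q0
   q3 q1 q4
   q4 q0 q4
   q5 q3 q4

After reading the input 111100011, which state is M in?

q3 --1--> q4
q4 --1--> q4
q4 --1--> q4
q4 --1--> q4
q4 --0--> q0
q0 --0--> q5
q5 --0--> q3
q3 --1--> q4
q4 --1--> q4

q4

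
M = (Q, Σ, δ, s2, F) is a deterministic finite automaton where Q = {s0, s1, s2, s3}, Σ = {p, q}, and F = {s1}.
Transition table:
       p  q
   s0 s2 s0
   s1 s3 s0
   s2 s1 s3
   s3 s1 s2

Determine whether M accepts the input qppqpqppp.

rejected

s2 --q--> s3
s3 --p--> s1
s1 --p--> s3
s3 --q--> s2
s2 --p--> s1
s1 --q--> s0
s0 --p--> s2
s2 --p--> s1
s1 --p--> s3
End in state s3, which is not an accepting state.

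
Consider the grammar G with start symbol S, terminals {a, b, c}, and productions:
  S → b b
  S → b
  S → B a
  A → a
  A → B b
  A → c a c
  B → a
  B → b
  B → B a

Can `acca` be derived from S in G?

no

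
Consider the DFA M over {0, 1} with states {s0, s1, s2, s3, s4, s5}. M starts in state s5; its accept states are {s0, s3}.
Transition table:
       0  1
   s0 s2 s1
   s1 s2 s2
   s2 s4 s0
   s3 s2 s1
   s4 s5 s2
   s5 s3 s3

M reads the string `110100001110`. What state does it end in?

s2

s5 --1--> s3
s3 --1--> s1
s1 --0--> s2
s2 --1--> s0
s0 --0--> s2
s2 --0--> s4
s4 --0--> s5
s5 --0--> s3
s3 --1--> s1
s1 --1--> s2
s2 --1--> s0
s0 --0--> s2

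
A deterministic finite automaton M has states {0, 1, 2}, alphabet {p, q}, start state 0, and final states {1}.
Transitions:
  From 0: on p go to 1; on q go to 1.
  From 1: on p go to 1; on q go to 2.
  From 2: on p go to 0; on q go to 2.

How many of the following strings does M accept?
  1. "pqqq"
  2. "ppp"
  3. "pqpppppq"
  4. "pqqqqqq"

"pqqq": rejected
"ppp": accepted
"pqpppppq": rejected
"pqqqqqq": rejected

1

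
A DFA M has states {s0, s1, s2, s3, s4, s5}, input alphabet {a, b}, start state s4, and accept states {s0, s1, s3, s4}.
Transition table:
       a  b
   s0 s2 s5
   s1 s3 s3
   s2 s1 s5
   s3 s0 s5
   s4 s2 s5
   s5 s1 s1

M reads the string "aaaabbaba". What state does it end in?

s1

s4 --a--> s2
s2 --a--> s1
s1 --a--> s3
s3 --a--> s0
s0 --b--> s5
s5 --b--> s1
s1 --a--> s3
s3 --b--> s5
s5 --a--> s1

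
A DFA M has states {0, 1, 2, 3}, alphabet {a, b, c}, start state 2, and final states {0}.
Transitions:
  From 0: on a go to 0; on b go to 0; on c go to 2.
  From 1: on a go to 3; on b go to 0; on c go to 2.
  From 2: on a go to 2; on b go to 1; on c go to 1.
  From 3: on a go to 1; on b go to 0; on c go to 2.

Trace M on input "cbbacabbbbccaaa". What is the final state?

3

2 --c--> 1
1 --b--> 0
0 --b--> 0
0 --a--> 0
0 --c--> 2
2 --a--> 2
2 --b--> 1
1 --b--> 0
0 --b--> 0
0 --b--> 0
0 --c--> 2
2 --c--> 1
1 --a--> 3
3 --a--> 1
1 --a--> 3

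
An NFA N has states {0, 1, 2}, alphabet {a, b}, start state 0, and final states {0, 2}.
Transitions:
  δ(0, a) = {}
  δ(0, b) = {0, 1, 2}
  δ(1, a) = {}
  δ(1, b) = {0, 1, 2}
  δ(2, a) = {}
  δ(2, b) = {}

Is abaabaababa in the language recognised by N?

Start: {0}
read a: {}
The reachable set is empty and stays empty for the remaining 10 symbols.
Reachable ∩ accepting = {} — empty.

rejected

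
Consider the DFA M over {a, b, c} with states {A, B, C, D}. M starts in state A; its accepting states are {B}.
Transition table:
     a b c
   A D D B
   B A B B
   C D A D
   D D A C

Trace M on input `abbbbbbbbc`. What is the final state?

C

A --a--> D
D --b--> A
A --b--> D
D --b--> A
A --b--> D
D --b--> A
A --b--> D
D --b--> A
A --b--> D
D --c--> C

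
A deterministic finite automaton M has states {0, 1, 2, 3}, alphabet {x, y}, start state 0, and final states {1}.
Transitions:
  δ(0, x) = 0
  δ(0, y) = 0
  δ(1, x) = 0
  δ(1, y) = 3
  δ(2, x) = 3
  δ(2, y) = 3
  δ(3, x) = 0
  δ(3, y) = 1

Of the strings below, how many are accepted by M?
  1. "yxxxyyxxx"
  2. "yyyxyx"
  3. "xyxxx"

0

"yxxxyyxxx": rejected
"yyyxyx": rejected
"xyxxx": rejected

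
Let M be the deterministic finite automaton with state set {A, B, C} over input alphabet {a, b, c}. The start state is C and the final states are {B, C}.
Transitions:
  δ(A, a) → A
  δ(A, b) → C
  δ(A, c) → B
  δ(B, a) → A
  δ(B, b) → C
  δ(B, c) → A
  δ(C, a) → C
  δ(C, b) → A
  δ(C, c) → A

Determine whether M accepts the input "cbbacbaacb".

accepted

C --c--> A
A --b--> C
C --b--> A
A --a--> A
A --c--> B
B --b--> C
C --a--> C
C --a--> C
C --c--> A
A --b--> C
End in state C, which is an accepting state.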